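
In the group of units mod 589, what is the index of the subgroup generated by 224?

Since 224 ∈ (Z/589Z)^×, its order divides φ(589) = φ(19·31) = (19−1)·(31−1) = 18·30 = 540 = 2^2 · 3^3 · 5.
Divisors of 540: 1, 2, 3, 4, 5, 6, 9, 10, 12, 15, 18, 20, 27, 30, 36, 45, 54, 60, 90, 108, 135, 180, 270, 540.
Compute 224^d (mod 589) for the divisors d until we hit 1:
224^1 ≡ 224
224^2 ≡ 111
224^3 ≡ 126
224^4 ≡ 541
224^5 ≡ 439
224^6 ≡ 562
224^9 ≡ 132
224^10 ≡ 118
224^12 ≡ 140
224^15 ≡ 559
224^18 ≡ 343
224^20 ≡ 377
224^27 ≡ 512
224^30 ≡ 311
224^36 ≡ 438
224^45 ≡ 94
224^54 ≡ 39
224^60 ≡ 125
224^90 ≡ 1
So ord_589(224) = 90, hence |⟨224⟩| = 90.
[(Z/589Z)^× : ⟨224⟩] = 540/90 = 6.

6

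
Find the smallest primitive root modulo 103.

φ(103) = 103 − 1 = 102 = 2 · 3 · 17.
Test candidates g = 2, 3, … against the prime factors q ∈ {2, 3, 17} of φ(103): g is a generator iff g^(102/q) ≢ 1 for every such q.
g = 2: 2^51 ≡ 1 — hits 1, so not a primitive root.
g = 3: 3^51 ≡ 102; 3^34 ≡ 1 — hits 1, so not a primitive root.
g = 4: 4^51 ≡ 1 — hits 1, so not a primitive root.
g = 5: 5^51 ≡ 102; 5^34 ≡ 56; 5^6 ≡ 72 — none is 1, so 5 is a primitive root.
So 5 is the smallest generator of (Z/103Z)^×.

5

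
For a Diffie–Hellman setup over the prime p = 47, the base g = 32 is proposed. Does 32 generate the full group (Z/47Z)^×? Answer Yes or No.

No

φ(47) = 47 − 1 = 46 = 2 · 23.
An element g generates (Z/47Z)^× iff g^(46/q) ≢ 1 (mod 47) for each prime q ∈ {2, 23}.
32^23 ≡ 1 (mod 47)  [q = 2: ≡ 1 ✗]
32^2 ≡ 37 (mod 47)  [q = 23: ≢ 1 ✓]
Since 32^23 ≡ 1, the order of 32 divides 23 < 46, so 32 is not a primitive root.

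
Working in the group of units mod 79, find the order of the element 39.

78

Since 39 ∈ (Z/79Z)^×, its order divides φ(79) = 79 − 1 = 78 = 2 · 3 · 13.
Divisors of 78: 1, 2, 3, 6, 13, 26, 39, 78.
Compute 39^d (mod 79) for the divisors d until we hit 1:
39^1 ≡ 39 (mod 79)
39^2 ≡ 20 (mod 79)
39^3 ≡ 69 (mod 79)
39^6 ≡ 21 (mod 79)
39^13 ≡ 56 (mod 79)
39^26 ≡ 55 (mod 79)
39^39 ≡ 78 (mod 79)
39^78 ≡ 1 (mod 79) ✓
Hence ord(39) = 78.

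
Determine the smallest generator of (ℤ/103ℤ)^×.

5

φ(103) = 103 − 1 = 102 = 2 · 3 · 17.
Test candidates g = 2, 3, … against the prime factors q ∈ {2, 3, 17} of φ(103): g is a generator iff g^(102/q) ≢ 1 for every such q.
g = 2: 2^51 ≡ 1 — hits 1, so not a primitive root.
g = 3: 3^51 ≡ 102; 3^34 ≡ 1 — hits 1, so not a primitive root.
g = 4: 4^51 ≡ 1 — hits 1, so not a primitive root.
g = 5: 5^51 ≡ 102; 5^34 ≡ 56; 5^6 ≡ 72 — none is 1, so 5 is a primitive root.
Hence the least primitive root of 103 is 5.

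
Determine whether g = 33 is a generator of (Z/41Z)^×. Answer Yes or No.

φ(41) = 41 − 1 = 40 = 2^3 · 5.
An element g generates (Z/41Z)^× iff g^(40/q) ≢ 1 (mod 41) for each prime q ∈ {2, 5}.
33^20 ≡ 1 (mod 41)  [q = 2: ≡ 1 ✗]
33^8 ≡ 16 (mod 41)  [q = 5: ≢ 1 ✓]
33^20 ≡ 1 shows ord(33) | 20, strictly less than φ(41); not a primitive root.

No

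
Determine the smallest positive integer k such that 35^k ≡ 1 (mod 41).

40

The order of 35 must divide φ(41) = 41 − 1 = 40 = 2^3 · 5.
Divisors of 40: 1, 2, 4, 5, 8, 10, 20, 40.
Compute 35^d (mod 41) for the divisors d until we hit 1:
35^1 ≡ 35
35^2 ≡ 36
35^4 ≡ 25
35^5 ≡ 14
35^8 ≡ 10
35^10 ≡ 32
35^20 ≡ 40
35^40 ≡ 1
So ord_41(35) = 40.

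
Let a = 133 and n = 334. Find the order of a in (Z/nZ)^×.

The order of 133 must divide φ(334) = φ(2)·φ(167) = 1·166 = 166 = 2 · 83.
Divisors of 166: 1, 2, 83, 166.
Evaluate successive powers at the divisors of 166:
133^1 ≡ 133 (mod 334)
133^2 ≡ 321 (mod 334)
133^83 ≡ 1 (mod 334) ✓
Hence ord(133) = 83.

83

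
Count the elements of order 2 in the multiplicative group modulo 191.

φ(191) = 191 − 1 = 190 = 2 · 5 · 19.
(Z/191Z)^× is cyclic (|G| = 190); a cyclic group of order m has exactly φ(d) elements of each order d | m, and none otherwise.
2 | 190, and φ(2) = 2 − 1 = 1.

1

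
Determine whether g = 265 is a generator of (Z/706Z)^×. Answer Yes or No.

φ(706) = φ(2)·φ(353) = 1·352 = 352 = 2^5 · 11.
265 is a primitive root mod 706 iff 265^(φ(706)/q) ≢ 1 for every prime q | φ(706), i.e. q ∈ {2, 11}.
265^176 ≡ 1 (mod 706)  [q = 2: ≡ 1 ✗]
265^32 ≡ 185 (mod 706)  [q = 11: ≢ 1 ✓]
Since 265^176 ≡ 1, the order of 265 divides 176 < 352, so 265 is not a primitive root.

No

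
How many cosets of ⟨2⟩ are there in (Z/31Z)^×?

6

Since 2 ∈ (Z/31Z)^×, its order divides φ(31) = 31 − 1 = 30 = 2 · 3 · 5.
Divisors of 30: 1, 2, 3, 5, 6, 10, 15, 30.
Evaluate successive powers at the divisors of 30:
2^1 ≡ 2 (mod 31)
2^2 ≡ 4 (mod 31)
2^3 ≡ 8 (mod 31)
2^5 ≡ 1 (mod 31) ✓
Thus |⟨2⟩| = ord(2) = 5.
The index is φ(31) / ord(2) = 30 / 5 = 6.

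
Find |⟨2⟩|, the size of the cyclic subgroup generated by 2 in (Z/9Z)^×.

6

By Lagrange's theorem, ord_9(2) divides φ(9) = φ(3^2) = 3·(3−1) = 6 = 2 · 3.
Divisors of 6: 1, 2, 3, 6.
Compute 2^d (mod 9) for the divisors d until we hit 1:
2^1 ≡ 2 (mod 9)
2^2 ≡ 4 (mod 9)
2^3 ≡ 8 (mod 9)
2^6 ≡ 1 (mod 9) ✓
The smallest such exponent is 6, so the order of 2 is 6.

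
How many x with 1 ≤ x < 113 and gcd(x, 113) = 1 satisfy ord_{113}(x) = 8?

4

φ(113) = 113 − 1 = 112 = 2^4 · 7.
Since (Z/113Z)^× is cyclic of order 112, the number of elements of order d is φ(d) when d | 112 and 0 otherwise.
8 = 2^3 divides 112, and φ(8) = 4.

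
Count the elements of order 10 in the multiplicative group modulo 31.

φ(31) = 31 − 1 = 30 = 2 · 3 · 5.
Since (Z/31Z)^× is cyclic of order 30, the number of elements of order d is φ(d) when d | 30 and 0 otherwise.
10 = 2 · 5 divides 30, and φ(10) = 4.

4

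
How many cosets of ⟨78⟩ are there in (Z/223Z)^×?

The order of 78 must divide φ(223) = 223 − 1 = 222 = 2 · 3 · 37.
Divisors of 222: 1, 2, 3, 6, 37, 74, 111, 222.
Check 78^d mod 223 for each divisor in increasing order:
78^1 ≡ 78
78^2 ≡ 63
78^3 ≡ 8
78^6 ≡ 64
78^37 ≡ 39
78^74 ≡ 183
78^111 ≡ 1
The order of 78 is 111, so the subgroup it generates has 111 elements.
[(Z/223Z)^× : ⟨78⟩] = 222/111 = 2.

2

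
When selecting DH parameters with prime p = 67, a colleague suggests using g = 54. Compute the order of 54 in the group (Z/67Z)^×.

ord(54) | φ(67) = 67 − 1 = 66 = 2 · 3 · 11.
Divisors of 66: 1, 2, 3, 6, 11, 22, 33, 66.
Evaluate successive powers at the divisors of 66:
54^1 ≡ 54 (mod 67)
54^2 ≡ 35 (mod 67)
54^3 ≡ 14 (mod 67)
54^6 ≡ 62 (mod 67)
54^11 ≡ 29 (mod 67)
54^22 ≡ 37 (mod 67)
54^33 ≡ 1 (mod 67) ✓
Hence ord(54) = 33.

33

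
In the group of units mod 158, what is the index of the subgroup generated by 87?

6

Since 87 ∈ (Z/158Z)^×, its order divides φ(158) = φ(2)·φ(79) = 1·78 = 78 = 2 · 3 · 13.
Divisors of 78: 1, 2, 3, 6, 13, 26, 39, 78.
Check 87^d mod 158 for each divisor in increasing order:
87^1 ≡ 87 (mod 158)
87^2 ≡ 143 (mod 158)
87^3 ≡ 117 (mod 158)
87^6 ≡ 101 (mod 158)
87^13 ≡ 1 (mod 158) ✓
The order of 87 is 13, so the subgroup it generates has 13 elements.
[(Z/158Z)^× : ⟨87⟩] = 78/13 = 6.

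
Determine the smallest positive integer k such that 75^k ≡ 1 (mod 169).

ord(75) | φ(169) = φ(13^2) = 13·(13−1) = 156 = 2^2 · 3 · 13.
Divisors of 156: 1, 2, 3, 4, 6, 12, 13, 26, 39, 52, 78, 156.
Evaluate successive powers at the divisors of 156:
75^1 ≡ 75 (mod 169)
75^2 ≡ 48 (mod 169)
75^3 ≡ 51 (mod 169)
75^4 ≡ 107 (mod 169)
75^6 ≡ 66 (mod 169)
75^12 ≡ 131 (mod 169)
75^13 ≡ 23 (mod 169)
75^26 ≡ 22 (mod 169)
75^39 ≡ 168 (mod 169)
75^52 ≡ 146 (mod 169)
75^78 ≡ 1 (mod 169) ✓
Therefore the multiplicative order of 75 modulo 169 is 78.

78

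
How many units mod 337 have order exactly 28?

12

φ(337) = 337 − 1 = 336 = 2^4 · 3 · 7.
(Z/337Z)^× is cyclic (|G| = 336); a cyclic group of order m has exactly φ(d) elements of each order d | m, and none otherwise.
28 = 2^2 · 7 divides 336, and φ(28) = 12.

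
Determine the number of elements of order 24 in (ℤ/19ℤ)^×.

φ(19) = 19 − 1 = 18 = 2 · 3^2.
In a cyclic group of order 18, there are φ(d) elements of order d for each divisor d of 18, and zero for non-divisors.
Here 18 is not a multiple of 24, so there are no elements of order 24.

0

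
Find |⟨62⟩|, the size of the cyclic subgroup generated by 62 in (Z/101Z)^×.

20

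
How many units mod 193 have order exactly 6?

φ(193) = 193 − 1 = 192 = 2^6 · 3.
In a cyclic group of order 192, there are φ(d) elements of order d for each divisor d of 192, and zero for non-divisors.
6 = 2 · 3 divides 192, and φ(6) = 2.

2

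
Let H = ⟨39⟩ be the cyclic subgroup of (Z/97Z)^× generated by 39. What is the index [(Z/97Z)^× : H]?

The order of 39 must divide φ(97) = 97 − 1 = 96 = 2^5 · 3.
Divisors of 96: 1, 2, 3, 4, 6, 8, 12, 16, 24, 32, 48, 96.
Test each divisor d:
39^1 ≡ 39 (mod 97)
39^2 ≡ 66 (mod 97)
39^3 ≡ 52 (mod 97)
39^4 ≡ 88 (mod 97)
39^6 ≡ 85 (mod 97)
39^8 ≡ 81 (mod 97)
39^12 ≡ 47 (mod 97)
39^16 ≡ 62 (mod 97)
39^24 ≡ 75 (mod 97)
39^32 ≡ 61 (mod 97)
39^48 ≡ 96 (mod 97)
39^96 ≡ 1 (mod 97) ✓
Thus |⟨39⟩| = ord(39) = 96.
[(Z/97Z)^× : ⟨39⟩] = 96/96 = 1.

1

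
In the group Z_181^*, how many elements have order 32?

φ(181) = 181 − 1 = 180 = 2^2 · 3^2 · 5.
(Z/181Z)^× is cyclic (|G| = 180); a cyclic group of order m has exactly φ(d) elements of each order d | m, and none otherwise.
Here 180 is not a multiple of 32, so there are no elements of order 32.

0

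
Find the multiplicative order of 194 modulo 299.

22

By Lagrange's theorem, ord_299(194) divides φ(299) = φ(13·23) = (13−1)·(23−1) = 12·22 = 264 = 2^3 · 3 · 11.
Divisors of 264: 1, 2, 3, 4, 6, 8, 11, 12, 22, 24, 33, 44, 66, 88, 132, 264.
Evaluate successive powers at the divisors of 264:
194^1 ≡ 194 (mod 299)
194^2 ≡ 261 (mod 299)
194^3 ≡ 103 (mod 299)
194^4 ≡ 248 (mod 299)
194^6 ≡ 144 (mod 299)
194^8 ≡ 209 (mod 299)
194^11 ≡ 298 (mod 299)
194^12 ≡ 105 (mod 299)
194^22 ≡ 1 (mod 299) ✓
The smallest such exponent is 22, so the order of 194 is 22.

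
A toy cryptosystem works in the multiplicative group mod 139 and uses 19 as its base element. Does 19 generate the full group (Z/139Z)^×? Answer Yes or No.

Yes

φ(139) = 139 − 1 = 138 = 2 · 3 · 23.
Test 19^(138/q) mod 139 for each prime factor q of 138:
19^69 ≡ 138 (mod 139)  [q = 2: ≢ 1 ✓]
19^46 ≡ 96 (mod 139)  [q = 3: ≢ 1 ✓]
19^6 ≡ 80 (mod 139)  [q = 23: ≢ 1 ✓]
Every test exponent gives a nontrivial residue, hence 19 generates the full group.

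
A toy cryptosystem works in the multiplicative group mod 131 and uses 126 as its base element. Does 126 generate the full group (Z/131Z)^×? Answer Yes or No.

Yes

φ(131) = 131 − 1 = 130 = 2 · 5 · 13.
126 is a primitive root mod 131 iff 126^(φ(131)/q) ≢ 1 for every prime q | φ(131), i.e. q ∈ {2, 5, 13}.
126^65 ≡ 130 (mod 131)  [q = 2: ≢ 1 ✓]
126^26 ≡ 53 (mod 131)  [q = 5: ≢ 1 ✓]
126^10 ≡ 99 (mod 131)  [q = 13: ≢ 1 ✓]
All checks pass, so 126 has order 130 and is a primitive root modulo 131.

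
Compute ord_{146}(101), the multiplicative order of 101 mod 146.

72

By Lagrange's theorem, ord_146(101) divides φ(146) = φ(2)·φ(73) = 1·72 = 72 = 2^3 · 3^2.
Divisors of 72: 1, 2, 3, 4, 6, 8, 9, 12, 18, 24, 36, 72.
Compute 101^d (mod 146) for the divisors d until we hit 1:
101^1 ≡ 101 (mod 146)
101^2 ≡ 127 (mod 146)
101^3 ≡ 125 (mod 146)
101^4 ≡ 69 (mod 146)
101^6 ≡ 3 (mod 146)
101^8 ≡ 89 (mod 146)
101^9 ≡ 83 (mod 146)
101^12 ≡ 9 (mod 146)
101^18 ≡ 27 (mod 146)
101^24 ≡ 81 (mod 146)
101^36 ≡ 145 (mod 146)
101^72 ≡ 1 (mod 146) ✓
The smallest such exponent is 72, so the order of 101 is 72.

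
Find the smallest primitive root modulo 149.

φ(149) = 149 − 1 = 148 = 2^2 · 37.
Test candidates g = 2, 3, … against the prime factors q ∈ {2, 37} of φ(149): g is a generator iff g^(148/q) ≢ 1 for every such q.
g = 2: 2^74 ≡ 148; 2^4 ≡ 16 — none is 1, so 2 is a primitive root.
The smallest primitive root modulo 149 is 2.

2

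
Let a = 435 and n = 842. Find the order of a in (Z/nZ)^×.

420

By Lagrange's theorem, ord_842(435) divides φ(842) = φ(2)·φ(421) = 1·420 = 420 = 2^2 · 3 · 5 · 7.
Divisors of 420: 1, 2, 3, 4, 5, 6, 7, 10, 12, 14, 15, 20, 21, 28, 30, 35, 42, 60, 70, 84, 105, 140, 210, 420.
Evaluate successive powers at the divisors of 420:
435^1 ≡ 435
435^2 ≡ 617
435^3 ≡ 639
435^4 ≡ 105
435^5 ≡ 207
435^6 ≡ 793
435^7 ≡ 577
435^10 ≡ 749
435^12 ≡ 717
435^14 ≡ 339
435^15 ≡ 115
435^20 ≡ 229
435^21 ≡ 259
435^28 ≡ 409
435^30 ≡ 595
435^35 ≡ 233
435^42 ≡ 563
435^60 ≡ 385
435^70 ≡ 401
435^84 ≡ 377
435^105 ≡ 813
435^140 ≡ 821
435^210 ≡ 841
435^420 ≡ 1
Hence ord(435) = 420.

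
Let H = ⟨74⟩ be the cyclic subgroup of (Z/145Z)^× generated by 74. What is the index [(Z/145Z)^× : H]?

ord(74) | φ(145) = φ(5·29) = (5−1)·(29−1) = 4·28 = 112 = 2^4 · 7.
Divisors of 112: 1, 2, 4, 7, 8, 14, 16, 28, 56, 112.
Test each divisor d:
74^1 ≡ 74
74^2 ≡ 111
74^4 ≡ 141
74^7 ≡ 59
74^8 ≡ 16
74^14 ≡ 1
So ord_145(74) = 14, hence |⟨74⟩| = 14.
The index is φ(145) / ord(74) = 112 / 14 = 8.

8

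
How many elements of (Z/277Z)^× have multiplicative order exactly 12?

4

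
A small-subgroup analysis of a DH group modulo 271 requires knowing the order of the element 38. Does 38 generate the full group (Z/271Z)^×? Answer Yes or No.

φ(271) = 271 − 1 = 270 = 2 · 3^3 · 5.
An element g generates (Z/271Z)^× iff g^(270/q) ≢ 1 (mod 271) for each prime q ∈ {2, 3, 5}.
38^135 ≡ 270 (mod 271)  [q = 2: ≢ 1 ✓]
38^90 ≡ 242 (mod 271)  [q = 3: ≢ 1 ✓]
38^54 ≡ 187 (mod 271)  [q = 5: ≢ 1 ✓]
All checks pass, so 38 has order 270 and is a primitive root modulo 271.

Yes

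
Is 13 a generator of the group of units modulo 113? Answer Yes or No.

No

φ(113) = 113 − 1 = 112 = 2^4 · 7.
Test 13^(112/q) mod 113 for each prime factor q of 112:
13^56 ≡ 1 (mod 113)  [q = 2: ≡ 1 ✗]
13^16 ≡ 49 (mod 113)  [q = 7: ≢ 1 ✓]
The check at q = 2 fails, so 13 generates a proper subgroup.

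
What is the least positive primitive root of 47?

φ(47) = 47 − 1 = 46 = 2 · 23.
g is a primitive root iff g^(46/q) ≢ 1 (mod 47) for each prime q ∈ {2, 23}.
g = 2: 2^23 ≡ 1 — hits 1, so not a primitive root.
g = 3: 3^23 ≡ 1 — hits 1, so not a primitive root.
g = 4: 4^23 ≡ 1 — hits 1, so not a primitive root.
g = 5: 5^23 ≡ 46; 5^2 ≡ 25 — none is 1, so 5 is a primitive root.
So 5 is the smallest generator of (Z/47Z)^×.

5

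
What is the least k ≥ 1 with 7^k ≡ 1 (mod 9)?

3

ord(7) | φ(9) = φ(3^2) = 3·(3−1) = 6 = 2 · 3.
Divisors of 6: 1, 2, 3, 6.
Evaluate successive powers at the divisors of 6:
7^1 ≡ 7 (mod 9)
7^2 ≡ 4 (mod 9)
7^3 ≡ 1 (mod 9) ✓
Therefore the multiplicative order of 7 modulo 9 is 3.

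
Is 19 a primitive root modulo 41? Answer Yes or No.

Yes

φ(41) = 41 − 1 = 40 = 2^3 · 5.
It suffices to check that the order of 19 is not a proper divisor of 40: compute 19^(40/q) for q ∈ {2, 5}.
19^20 ≡ 40 (mod 41)  [q = 2: ≢ 1 ✓]
19^8 ≡ 37 (mod 41)  [q = 5: ≢ 1 ✓]
None equal 1, so ord_41(19) = 40: 19 is a primitive root.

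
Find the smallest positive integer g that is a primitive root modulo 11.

φ(11) = 11 − 1 = 10 = 2 · 5.
g is a primitive root iff g^(10/q) ≢ 1 (mod 11) for each prime q ∈ {2, 5}.
g = 2: 2^5 ≡ 10; 2^2 ≡ 4 — none is 1, so 2 is a primitive root.
Hence the least primitive root of 11 is 2.

2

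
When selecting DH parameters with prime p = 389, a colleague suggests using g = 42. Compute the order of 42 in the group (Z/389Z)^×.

97

ord(42) | φ(389) = 389 − 1 = 388 = 2^2 · 97.
Divisors of 388: 1, 2, 4, 97, 194, 388.
Compute 42^d (mod 389) for the divisors d until we hit 1:
42^1 ≡ 42 (mod 389)
42^2 ≡ 208 (mod 389)
42^4 ≡ 85 (mod 389)
42^97 ≡ 1 (mod 389) ✓
Therefore the multiplicative order of 42 modulo 389 is 97.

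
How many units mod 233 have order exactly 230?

0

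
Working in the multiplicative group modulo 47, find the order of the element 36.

By Lagrange's theorem, ord_47(36) divides φ(47) = 47 − 1 = 46 = 2 · 23.
Divisors of 46: 1, 2, 23, 46.
Test each divisor d:
36^1 ≡ 36 (mod 47)
36^2 ≡ 27 (mod 47)
36^23 ≡ 1 (mod 47) ✓
Hence ord(36) = 23.

23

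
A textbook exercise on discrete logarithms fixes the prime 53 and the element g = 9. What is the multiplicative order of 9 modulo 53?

26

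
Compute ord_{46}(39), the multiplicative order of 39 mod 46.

11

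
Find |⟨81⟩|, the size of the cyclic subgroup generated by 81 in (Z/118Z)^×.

ord(81) | φ(118) = φ(2)·φ(59) = 1·58 = 58 = 2 · 29.
Divisors of 58: 1, 2, 29, 58.
Evaluate successive powers at the divisors of 58:
81^1 ≡ 81
81^2 ≡ 71
81^29 ≡ 1
Therefore the multiplicative order of 81 modulo 118 is 29.

29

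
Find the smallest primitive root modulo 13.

φ(13) = 13 − 1 = 12 = 2^2 · 3.
Test candidates g = 2, 3, … against the prime factors q ∈ {2, 3} of φ(13): g is a generator iff g^(12/q) ≢ 1 for every such q.
g = 2: 2^6 ≡ 12; 2^4 ≡ 3 — none is 1, so 2 is a primitive root.
So 2 is the smallest generator of (Z/13Z)^×.

2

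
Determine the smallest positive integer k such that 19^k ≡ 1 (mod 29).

28

The order of 19 must divide φ(29) = 29 − 1 = 28 = 2^2 · 7.
Divisors of 28: 1, 2, 4, 7, 14, 28.
Evaluate successive powers at the divisors of 28:
19^1 ≡ 19
19^2 ≡ 13
19^4 ≡ 24
19^7 ≡ 12
19^14 ≡ 28
19^28 ≡ 1
Therefore the multiplicative order of 19 modulo 29 is 28.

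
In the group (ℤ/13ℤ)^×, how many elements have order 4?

2

φ(13) = 13 − 1 = 12 = 2^2 · 3.
In a cyclic group of order 12, there are φ(d) elements of order d for each divisor d of 12, and zero for non-divisors.
4 = 2^2 divides 12, and φ(4) = 2.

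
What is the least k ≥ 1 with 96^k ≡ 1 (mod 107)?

106

ord(96) | φ(107) = 107 − 1 = 106 = 2 · 53.
Divisors of 106: 1, 2, 53, 106.
Compute 96^d (mod 107) for the divisors d until we hit 1:
96^1 ≡ 96
96^2 ≡ 14
96^53 ≡ 106
96^106 ≡ 1
Therefore the multiplicative order of 96 modulo 107 is 106.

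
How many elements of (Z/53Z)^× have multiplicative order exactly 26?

φ(53) = 53 − 1 = 52 = 2^2 · 13.
In a cyclic group of order 52, there are φ(d) elements of order d for each divisor d of 52, and zero for non-divisors.
26 = 2 · 13 divides 52, and φ(26) = 12.

12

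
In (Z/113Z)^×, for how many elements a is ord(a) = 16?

8

φ(113) = 113 − 1 = 112 = 2^4 · 7.
(Z/113Z)^× is cyclic (|G| = 112); a cyclic group of order m has exactly φ(d) elements of each order d | m, and none otherwise.
16 = 2^4 divides 112, and φ(16) = 8.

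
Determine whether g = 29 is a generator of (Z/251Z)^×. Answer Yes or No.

φ(251) = 251 − 1 = 250 = 2 · 5^3.
29 is a primitive root mod 251 iff 29^(φ(251)/q) ≢ 1 for every prime q | φ(251), i.e. q ∈ {2, 5}.
29^125 ≡ 250 (mod 251)  [q = 2: ≢ 1 ✓]
29^50 ≡ 113 (mod 251)  [q = 5: ≢ 1 ✓]
None equal 1, so ord_251(29) = 250: 29 is a primitive root.

Yes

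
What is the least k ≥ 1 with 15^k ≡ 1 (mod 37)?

36

Since 15 ∈ (Z/37Z)^×, its order divides φ(37) = 37 − 1 = 36 = 2^2 · 3^2.
Divisors of 36: 1, 2, 3, 4, 6, 9, 12, 18, 36.
Check 15^d mod 37 for each divisor in increasing order:
15^1 ≡ 15 (mod 37)
15^2 ≡ 3 (mod 37)
15^3 ≡ 8 (mod 37)
15^4 ≡ 9 (mod 37)
15^6 ≡ 27 (mod 37)
15^9 ≡ 31 (mod 37)
15^12 ≡ 26 (mod 37)
15^18 ≡ 36 (mod 37)
15^36 ≡ 1 (mod 37) ✓
Therefore the multiplicative order of 15 modulo 37 is 36.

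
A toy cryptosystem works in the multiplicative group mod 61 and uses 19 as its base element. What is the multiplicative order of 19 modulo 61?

30

Since 19 ∈ (Z/61Z)^×, its order divides φ(61) = 61 − 1 = 60 = 2^2 · 3 · 5.
Divisors of 60: 1, 2, 3, 4, 5, 6, 10, 12, 15, 20, 30, 60.
Test each divisor d:
19^1 ≡ 19 (mod 61)
19^2 ≡ 56 (mod 61)
19^3 ≡ 27 (mod 61)
19^4 ≡ 25 (mod 61)
19^5 ≡ 48 (mod 61)
19^6 ≡ 58 (mod 61)
19^10 ≡ 47 (mod 61)
19^12 ≡ 9 (mod 61)
19^15 ≡ 60 (mod 61)
19^20 ≡ 13 (mod 61)
19^30 ≡ 1 (mod 61) ✓
Hence ord(19) = 30.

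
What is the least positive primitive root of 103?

φ(103) = 103 − 1 = 102 = 2 · 3 · 17.
g is a primitive root iff g^(102/q) ≢ 1 (mod 103) for each prime q ∈ {2, 3, 17}.
g = 2: 2^51 ≡ 1 — hits 1, so not a primitive root.
g = 3: 3^51 ≡ 102; 3^34 ≡ 1 — hits 1, so not a primitive root.
g = 4: 4^51 ≡ 1 — hits 1, so not a primitive root.
g = 5: 5^51 ≡ 102; 5^34 ≡ 56; 5^6 ≡ 72 — none is 1, so 5 is a primitive root.
Hence the least primitive root of 103 is 5.

5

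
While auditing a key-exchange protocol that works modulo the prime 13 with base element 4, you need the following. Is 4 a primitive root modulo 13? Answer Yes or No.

No

φ(13) = 13 − 1 = 12 = 2^2 · 3.
An element g generates (Z/13Z)^× iff g^(12/q) ≢ 1 (mod 13) for each prime q ∈ {2, 3}.
4^6 ≡ 1 (mod 13)  [q = 2: ≡ 1 ✗]
4^4 ≡ 9 (mod 13)  [q = 3: ≢ 1 ✓]
The check at q = 2 fails, so 4 generates a proper subgroup.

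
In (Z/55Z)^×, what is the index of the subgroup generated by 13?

ord(13) | φ(55) = φ(5·11) = (5−1)·(11−1) = 4·10 = 40 = 2^3 · 5.
Divisors of 40: 1, 2, 4, 5, 8, 10, 20, 40.
Check 13^d mod 55 for each divisor in increasing order:
13^1 ≡ 13 (mod 55)
13^2 ≡ 4 (mod 55)
13^4 ≡ 16 (mod 55)
13^5 ≡ 43 (mod 55)
13^8 ≡ 36 (mod 55)
13^10 ≡ 34 (mod 55)
13^20 ≡ 1 (mod 55) ✓
So ord_55(13) = 20, hence |⟨13⟩| = 20.
The index is φ(55) / ord(13) = 40 / 20 = 2.

2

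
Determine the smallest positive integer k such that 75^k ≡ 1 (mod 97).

4

Since 75 ∈ (Z/97Z)^×, its order divides φ(97) = 97 − 1 = 96 = 2^5 · 3.
Divisors of 96: 1, 2, 3, 4, 6, 8, 12, 16, 24, 32, 48, 96.
Evaluate successive powers at the divisors of 96:
75^1 ≡ 75
75^2 ≡ 96
75^3 ≡ 22
75^4 ≡ 1
So ord_97(75) = 4.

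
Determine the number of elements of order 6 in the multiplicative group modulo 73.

2

φ(73) = 73 − 1 = 72 = 2^3 · 3^2.
Since (Z/73Z)^× is cyclic of order 72, the number of elements of order d is φ(d) when d | 72 and 0 otherwise.
6 = 2 · 3 divides 72, and φ(6) = 2.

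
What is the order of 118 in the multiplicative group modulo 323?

18

By Lagrange's theorem, ord_323(118) divides φ(323) = φ(17·19) = (17−1)·(19−1) = 16·18 = 288 = 2^5 · 3^2.
Divisors of 288: 1, 2, 3, 4, 6, 8, 9, 12, 16, 18, 24, 32, 36, 48, 72, 96, 144, 288.
Compute 118^d (mod 323) for the divisors d until we hit 1:
118^1 ≡ 118 (mod 323)
118^2 ≡ 35 (mod 323)
118^3 ≡ 254 (mod 323)
118^4 ≡ 256 (mod 323)
118^6 ≡ 239 (mod 323)
118^8 ≡ 290 (mod 323)
118^9 ≡ 305 (mod 323)
118^12 ≡ 273 (mod 323)
118^16 ≡ 120 (mod 323)
118^18 ≡ 1 (mod 323) ✓
The smallest such exponent is 18, so the order of 118 is 18.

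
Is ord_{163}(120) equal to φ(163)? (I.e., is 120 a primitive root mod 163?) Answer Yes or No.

Yes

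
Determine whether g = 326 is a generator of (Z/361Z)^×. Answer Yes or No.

Yes

φ(361) = φ(19^2) = 19·(19−1) = 342 = 2 · 3^2 · 19.
An element g generates (Z/361Z)^× iff g^(342/q) ≢ 1 (mod 361) for each prime q ∈ {2, 3, 19}.
326^171 ≡ 360 (mod 361)  [q = 2: ≢ 1 ✓]
326^114 ≡ 292 (mod 361)  [q = 3: ≢ 1 ✓]
326^18 ≡ 115 (mod 361)  [q = 19: ≢ 1 ✓]
All checks pass, so 326 has order 342 and is a primitive root modulo 361.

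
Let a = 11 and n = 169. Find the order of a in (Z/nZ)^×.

156

By Lagrange's theorem, ord_169(11) divides φ(169) = φ(13^2) = 13·(13−1) = 156 = 2^2 · 3 · 13.
Divisors of 156: 1, 2, 3, 4, 6, 12, 13, 26, 39, 52, 78, 156.
Check 11^d mod 169 for each divisor in increasing order:
11^1 ≡ 11
11^2 ≡ 121
11^3 ≡ 148
11^4 ≡ 107
11^6 ≡ 103
11^12 ≡ 131
11^13 ≡ 89
11^26 ≡ 147
11^39 ≡ 70
11^52 ≡ 146
11^78 ≡ 168
11^156 ≡ 1
The smallest such exponent is 156, so the order of 11 is 156.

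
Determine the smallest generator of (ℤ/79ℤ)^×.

φ(79) = 79 − 1 = 78 = 2 · 3 · 13.
Test candidates g = 2, 3, … against the prime factors q ∈ {2, 3, 13} of φ(79): g is a generator iff g^(78/q) ≢ 1 for every such q.
g = 2: 2^39 ≡ 1 — hits 1, so not a primitive root.
g = 3: 3^39 ≡ 78; 3^26 ≡ 23; 3^6 ≡ 18 — none is 1, so 3 is a primitive root.
Hence the least primitive root of 79 is 3.

3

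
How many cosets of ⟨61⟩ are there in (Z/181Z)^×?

5

ord(61) | φ(181) = 181 − 1 = 180 = 2^2 · 3^2 · 5.
Divisors of 180: 1, 2, 3, 4, 5, 6, 9, 10, 12, 15, 18, 20, 30, 36, 45, 60, 90, 180.
Compute 61^d (mod 181) for the divisors d until we hit 1:
61^1 ≡ 61
61^2 ≡ 101
61^3 ≡ 7
61^4 ≡ 65
61^5 ≡ 164
61^6 ≡ 49
61^9 ≡ 162
61^10 ≡ 108
61^12 ≡ 48
61^15 ≡ 155
61^18 ≡ 180
61^20 ≡ 80
61^30 ≡ 133
61^36 ≡ 1
The order of 61 is 36, so the subgroup it generates has 36 elements.
[(Z/181Z)^× : ⟨61⟩] = 180/36 = 5.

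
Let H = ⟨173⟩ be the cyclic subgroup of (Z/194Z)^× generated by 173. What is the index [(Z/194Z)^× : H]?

1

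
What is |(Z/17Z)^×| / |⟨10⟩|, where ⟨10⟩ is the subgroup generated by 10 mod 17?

1

The order of 10 must divide φ(17) = 17 − 1 = 16 = 2^4.
Divisors of 16: 1, 2, 4, 8, 16.
Test each divisor d:
10^1 ≡ 10
10^2 ≡ 15
10^4 ≡ 4
10^8 ≡ 16
10^16 ≡ 1
The order of 10 is 16, so the subgroup it generates has 16 elements.
The index is φ(17) / ord(10) = 16 / 16 = 1.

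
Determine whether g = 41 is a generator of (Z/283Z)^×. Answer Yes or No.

φ(283) = 283 − 1 = 282 = 2 · 3 · 47.
Test 41^(282/q) mod 283 for each prime factor q of 282:
41^141 ≡ 1 (mod 283)  [q = 2: ≡ 1 ✗]
41^94 ≡ 238 (mod 283)  [q = 3: ≢ 1 ✓]
41^6 ≡ 181 (mod 283)  [q = 47: ≢ 1 ✓]
The check at q = 2 fails, so 41 generates a proper subgroup.

No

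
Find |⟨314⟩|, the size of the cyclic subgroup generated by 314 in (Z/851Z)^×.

By Lagrange's theorem, ord_851(314) divides φ(851) = φ(23·37) = (23−1)·(37−1) = 22·36 = 792 = 2^3 · 3^2 · 11.
Divisors of 792: 1, 2, 3, 4, 6, 8, 9, 11, 12, 18, 22, 24, 33, 36, 44, 66, 72, 88, 99, 132, 198, 264, 396, 792.
Compute 314^d (mod 851) for the divisors d until we hit 1:
314^1 ≡ 314 (mod 851)
314^2 ≡ 731 (mod 851)
314^3 ≡ 615 (mod 851)
314^4 ≡ 784 (mod 851)
314^6 ≡ 381 (mod 851)
314^8 ≡ 234 (mod 851)
314^9 ≡ 290 (mod 851)
314^11 ≡ 91 (mod 851)
314^12 ≡ 491 (mod 851)
314^18 ≡ 702 (mod 851)
314^22 ≡ 622 (mod 851)
314^24 ≡ 248 (mod 851)
314^33 ≡ 436 (mod 851)
314^36 ≡ 75 (mod 851)
314^44 ≡ 530 (mod 851)
314^66 ≡ 323 (mod 851)
314^72 ≡ 519 (mod 851)
314^88 ≡ 70 (mod 851)
314^99 ≡ 413 (mod 851)
314^132 ≡ 507 (mod 851)
314^198 ≡ 369 (mod 851)
314^264 ≡ 47 (mod 851)
314^396 ≡ 1 (mod 851) ✓
Therefore the multiplicative order of 314 modulo 851 is 396.

396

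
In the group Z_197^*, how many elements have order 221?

φ(197) = 197 − 1 = 196 = 2^2 · 7^2.
(Z/197Z)^× is cyclic (|G| = 196); a cyclic group of order m has exactly φ(d) elements of each order d | m, and none otherwise.
Here 196 is not a multiple of 221, so there are no elements of order 221.

0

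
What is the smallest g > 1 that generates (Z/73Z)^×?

φ(73) = 73 − 1 = 72 = 2^3 · 3^2.
Test candidates g = 2, 3, … against the prime factors q ∈ {2, 3} of φ(73): g is a generator iff g^(72/q) ≢ 1 for every such q.
g = 2: 2^36 ≡ 1 — hits 1, so not a primitive root.
g = 3: 3^36 ≡ 1 — hits 1, so not a primitive root.
g = 4: 4^36 ≡ 1 — hits 1, so not a primitive root.
g = 5: 5^36 ≡ 72; 5^24 ≡ 8 — none is 1, so 5 is a primitive root.
So 5 is the smallest generator of (Z/73Z)^×.

5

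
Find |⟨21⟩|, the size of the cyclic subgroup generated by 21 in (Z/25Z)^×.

5

Since 21 ∈ (Z/25Z)^×, its order divides φ(25) = φ(5^2) = 5·(5−1) = 20 = 2^2 · 5.
Divisors of 20: 1, 2, 4, 5, 10, 20.
Test each divisor d:
21^1 ≡ 21
21^2 ≡ 16
21^4 ≡ 6
21^5 ≡ 1
Hence ord(21) = 5.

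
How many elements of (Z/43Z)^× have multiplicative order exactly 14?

φ(43) = 43 − 1 = 42 = 2 · 3 · 7.
(Z/43Z)^× is cyclic (|G| = 42); a cyclic group of order m has exactly φ(d) elements of each order d | m, and none otherwise.
14 = 2 · 7 divides 42, and φ(14) = 6.

6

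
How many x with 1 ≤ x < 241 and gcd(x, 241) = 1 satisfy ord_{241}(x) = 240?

64

φ(241) = 241 − 1 = 240 = 2^4 · 3 · 5.
In a cyclic group of order 240, there are φ(d) elements of order d for each divisor d of 240, and zero for non-divisors.
240 = 2^4 · 3 · 5 divides 240, and φ(240) = 64.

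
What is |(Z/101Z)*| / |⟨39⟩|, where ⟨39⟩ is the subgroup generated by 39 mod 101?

5

The order of 39 must divide φ(101) = 101 − 1 = 100 = 2^2 · 5^2.
Divisors of 100: 1, 2, 4, 5, 10, 20, 25, 50, 100.
Evaluate successive powers at the divisors of 100:
39^1 ≡ 39 (mod 101)
39^2 ≡ 6 (mod 101)
39^4 ≡ 36 (mod 101)
39^5 ≡ 91 (mod 101)
39^10 ≡ 100 (mod 101)
39^20 ≡ 1 (mod 101) ✓
Thus |⟨39⟩| = ord(39) = 20.
[(Z/101Z)^× : ⟨39⟩] = 100/20 = 5.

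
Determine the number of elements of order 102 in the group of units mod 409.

φ(409) = 409 − 1 = 408 = 2^3 · 3 · 17.
(Z/409Z)^× is cyclic (|G| = 408); a cyclic group of order m has exactly φ(d) elements of each order d | m, and none otherwise.
102 = 2 · 3 · 17 divides 408, and φ(102) = 32.

32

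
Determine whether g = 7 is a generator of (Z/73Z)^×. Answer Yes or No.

No

φ(73) = 73 − 1 = 72 = 2^3 · 3^2.
7 is a primitive root mod 73 iff 7^(φ(73)/q) ≢ 1 for every prime q | φ(73), i.e. q ∈ {2, 3}.
7^36 ≡ 72 (mod 73)  [q = 2: ≢ 1 ✓]
7^24 ≡ 1 (mod 73)  [q = 3: ≡ 1 ✗]
Since 7^24 ≡ 1, the order of 7 divides 24 < 72, so 7 is not a primitive root.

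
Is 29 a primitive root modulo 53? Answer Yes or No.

φ(53) = 53 − 1 = 52 = 2^2 · 13.
29 is a primitive root mod 53 iff 29^(φ(53)/q) ≢ 1 for every prime q | φ(53), i.e. q ∈ {2, 13}.
29^26 ≡ 1 (mod 53)  [q = 2: ≡ 1 ✗]
29^4 ≡ 49 (mod 53)  [q = 13: ≢ 1 ✓]
The check at q = 2 fails, so 29 generates a proper subgroup.

No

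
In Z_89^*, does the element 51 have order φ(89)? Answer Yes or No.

Yes

φ(89) = 89 − 1 = 88 = 2^3 · 11.
It suffices to check that the order of 51 is not a proper divisor of 88: compute 51^(88/q) for q ∈ {2, 11}.
51^44 ≡ 88 (mod 89)  [q = 2: ≢ 1 ✓]
51^8 ≡ 67 (mod 89)  [q = 11: ≢ 1 ✓]
Every test exponent gives a nontrivial residue, hence 51 generates the full group.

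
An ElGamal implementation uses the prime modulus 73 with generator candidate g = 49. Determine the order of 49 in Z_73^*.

ord(49) | φ(73) = 73 − 1 = 72 = 2^3 · 3^2.
Divisors of 72: 1, 2, 3, 4, 6, 8, 9, 12, 18, 24, 36, 72.
Test each divisor d:
49^1 ≡ 49
49^2 ≡ 65
49^3 ≡ 46
49^4 ≡ 64
49^6 ≡ 72
49^8 ≡ 8
49^9 ≡ 27
49^12 ≡ 1
So ord_73(49) = 12.

12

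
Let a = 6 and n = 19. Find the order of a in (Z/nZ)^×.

9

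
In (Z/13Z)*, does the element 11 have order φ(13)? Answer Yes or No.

φ(13) = 13 − 1 = 12 = 2^2 · 3.
It suffices to check that the order of 11 is not a proper divisor of 12: compute 11^(12/q) for q ∈ {2, 3}.
11^6 ≡ 12 (mod 13)  [q = 2: ≢ 1 ✓]
11^4 ≡ 3 (mod 13)  [q = 3: ≢ 1 ✓]
Every test exponent gives a nontrivial residue, hence 11 generates the full group.

Yes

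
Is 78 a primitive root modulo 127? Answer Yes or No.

φ(127) = 127 − 1 = 126 = 2 · 3^2 · 7.
It suffices to check that the order of 78 is not a proper divisor of 126: compute 78^(126/q) for q ∈ {2, 3, 7}.
78^63 ≡ 126 (mod 127)  [q = 2: ≢ 1 ✓]
78^42 ≡ 19 (mod 127)  [q = 3: ≢ 1 ✓]
78^18 ≡ 32 (mod 127)  [q = 7: ≢ 1 ✓]
None equal 1, so ord_127(78) = 126: 78 is a primitive root.

Yes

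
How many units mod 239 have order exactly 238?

96

φ(239) = 239 − 1 = 238 = 2 · 7 · 17.
In a cyclic group of order 238, there are φ(d) elements of order d for each divisor d of 238, and zero for non-divisors.
238 = 2 · 7 · 17 divides 238, and φ(238) = 96.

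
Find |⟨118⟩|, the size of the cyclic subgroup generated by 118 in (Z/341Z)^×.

30

By Lagrange's theorem, ord_341(118) divides φ(341) = φ(11·31) = (11−1)·(31−1) = 10·30 = 300 = 2^2 · 3 · 5^2.
Divisors of 300: 1, 2, 3, 4, 5, 6, 10, 12, 15, 20, 25, 30, 50, 60, 75, 100, 150, 300.
Check 118^d mod 341 for each divisor in increasing order:
118^1 ≡ 118 (mod 341)
118^2 ≡ 284 (mod 341)
118^3 ≡ 94 (mod 341)
118^4 ≡ 180 (mod 341)
118^5 ≡ 98 (mod 341)
118^6 ≡ 311 (mod 341)
118^10 ≡ 56 (mod 341)
118^12 ≡ 218 (mod 341)
118^15 ≡ 32 (mod 341)
118^20 ≡ 67 (mod 341)
118^25 ≡ 87 (mod 341)
118^30 ≡ 1 (mod 341) ✓
Hence ord(118) = 30.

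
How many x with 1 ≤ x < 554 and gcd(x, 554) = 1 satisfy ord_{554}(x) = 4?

φ(554) = φ(2)·φ(277) = 1·276 = 276 = 2^2 · 3 · 23.
Since (Z/554Z)^× is cyclic of order 276, the number of elements of order d is φ(d) when d | 276 and 0 otherwise.
4 = 2^2 divides 276, and φ(4) = 2.

2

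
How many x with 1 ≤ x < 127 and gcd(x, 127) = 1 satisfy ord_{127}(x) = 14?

φ(127) = 127 − 1 = 126 = 2 · 3^2 · 7.
(Z/127Z)^× is cyclic (|G| = 126); a cyclic group of order m has exactly φ(d) elements of each order d | m, and none otherwise.
14 = 2 · 7 divides 126, and φ(14) = 6.

6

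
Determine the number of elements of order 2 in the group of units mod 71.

1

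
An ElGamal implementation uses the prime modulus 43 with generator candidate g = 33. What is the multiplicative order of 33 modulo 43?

Since 33 ∈ (Z/43Z)^×, its order divides φ(43) = 43 − 1 = 42 = 2 · 3 · 7.
Divisors of 42: 1, 2, 3, 6, 7, 14, 21, 42.
Check 33^d mod 43 for each divisor in increasing order:
33^1 ≡ 33 (mod 43)
33^2 ≡ 14 (mod 43)
33^3 ≡ 32 (mod 43)
33^6 ≡ 35 (mod 43)
33^7 ≡ 37 (mod 43)
33^14 ≡ 36 (mod 43)
33^21 ≡ 42 (mod 43)
33^42 ≡ 1 (mod 43) ✓
So ord_43(33) = 42.

42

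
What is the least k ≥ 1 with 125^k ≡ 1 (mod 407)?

60

By Lagrange's theorem, ord_407(125) divides φ(407) = φ(11·37) = (11−1)·(37−1) = 10·36 = 360 = 2^3 · 3^2 · 5.
Divisors of 360: 1, 2, 3, 4, 5, 6, 8, 9, 10, 12, 15, 18, 20, 24, 30, 36, 40, 45, 60, 72, 90, 120, 180, 360.
Evaluate successive powers at the divisors of 360:
125^1 ≡ 125 (mod 407)
125^2 ≡ 159 (mod 407)
125^3 ≡ 339 (mod 407)
125^4 ≡ 47 (mod 407)
125^5 ≡ 177 (mod 407)
125^6 ≡ 147 (mod 407)
125^8 ≡ 174 (mod 407)
125^9 ≡ 179 (mod 407)
125^10 ≡ 397 (mod 407)
125^12 ≡ 38 (mod 407)
125^15 ≡ 265 (mod 407)
125^18 ≡ 295 (mod 407)
125^20 ≡ 100 (mod 407)
125^24 ≡ 223 (mod 407)
125^30 ≡ 221 (mod 407)
125^36 ≡ 334 (mod 407)
125^40 ≡ 232 (mod 407)
125^45 ≡ 364 (mod 407)
125^60 ≡ 1 (mod 407) ✓
So ord_407(125) = 60.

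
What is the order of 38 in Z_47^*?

The order of 38 must divide φ(47) = 47 − 1 = 46 = 2 · 23.
Divisors of 46: 1, 2, 23, 46.
Evaluate successive powers at the divisors of 46:
38^1 ≡ 38
38^2 ≡ 34
38^23 ≡ 46
38^46 ≡ 1
So ord_47(38) = 46.

46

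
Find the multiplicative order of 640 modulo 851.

The order of 640 must divide φ(851) = φ(23·37) = (23−1)·(37−1) = 22·36 = 792 = 2^3 · 3^2 · 11.
Divisors of 792: 1, 2, 3, 4, 6, 8, 9, 11, 12, 18, 22, 24, 33, 36, 44, 66, 72, 88, 99, 132, 198, 264, 396, 792.
Check 640^d mod 851 for each divisor in increasing order:
640^1 ≡ 640
640^2 ≡ 269
640^3 ≡ 258
640^4 ≡ 26
640^6 ≡ 186
640^8 ≡ 676
640^9 ≡ 332
640^11 ≡ 804
640^12 ≡ 556
640^18 ≡ 445
640^22 ≡ 507
640^24 ≡ 223
640^33 ≡ 850
640^36 ≡ 593
640^44 ≡ 47
640^66 ≡ 1
So ord_851(640) = 66.

66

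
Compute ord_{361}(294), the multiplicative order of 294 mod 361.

171

By Lagrange's theorem, ord_361(294) divides φ(361) = φ(19^2) = 19·(19−1) = 342 = 2 · 3^2 · 19.
Divisors of 342: 1, 2, 3, 6, 9, 18, 19, 38, 57, 114, 171, 342.
Test each divisor d:
294^1 ≡ 294 (mod 361)
294^2 ≡ 157 (mod 361)
294^3 ≡ 311 (mod 361)
294^6 ≡ 334 (mod 361)
294^9 ≡ 267 (mod 361)
294^18 ≡ 172 (mod 361)
294^19 ≡ 28 (mod 361)
294^38 ≡ 62 (mod 361)
294^57 ≡ 292 (mod 361)
294^114 ≡ 68 (mod 361)
294^171 ≡ 1 (mod 361) ✓
Therefore the multiplicative order of 294 modulo 361 is 171.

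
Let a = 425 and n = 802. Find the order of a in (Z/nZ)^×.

ord(425) | φ(802) = φ(2)·φ(401) = 1·400 = 400 = 2^4 · 5^2.
Divisors of 400: 1, 2, 4, 5, 8, 10, 16, 20, 25, 40, 50, 80, 100, 200, 400.
Check 425^d mod 802 for each divisor in increasing order:
425^1 ≡ 425 (mod 802)
425^2 ≡ 175 (mod 802)
425^4 ≡ 149 (mod 802)
425^5 ≡ 769 (mod 802)
425^8 ≡ 547 (mod 802)
425^10 ≡ 287 (mod 802)
425^16 ≡ 63 (mod 802)
425^20 ≡ 565 (mod 802)
425^25 ≡ 603 (mod 802)
425^40 ≡ 29 (mod 802)
425^50 ≡ 303 (mod 802)
425^80 ≡ 39 (mod 802)
425^100 ≡ 381 (mod 802)
425^200 ≡ 801 (mod 802)
425^400 ≡ 1 (mod 802) ✓
Therefore the multiplicative order of 425 modulo 802 is 400.

400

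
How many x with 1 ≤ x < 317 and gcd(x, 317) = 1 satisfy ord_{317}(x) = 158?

78

φ(317) = 317 − 1 = 316 = 2^2 · 79.
(Z/317Z)^× is cyclic (|G| = 316); a cyclic group of order m has exactly φ(d) elements of each order d | m, and none otherwise.
158 = 2 · 79 divides 316, and φ(158) = 78.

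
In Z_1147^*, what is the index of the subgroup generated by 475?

18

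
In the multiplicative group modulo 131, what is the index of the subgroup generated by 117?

ord(117) | φ(131) = 131 − 1 = 130 = 2 · 5 · 13.
Divisors of 130: 1, 2, 5, 10, 13, 26, 65, 130.
Evaluate successive powers at the divisors of 130:
117^1 ≡ 117 (mod 131)
117^2 ≡ 65 (mod 131)
117^5 ≡ 62 (mod 131)
117^10 ≡ 45 (mod 131)
117^13 ≡ 53 (mod 131)
117^26 ≡ 58 (mod 131)
117^65 ≡ 1 (mod 131) ✓
The order of 117 is 65, so the subgroup it generates has 65 elements.
[(Z/131Z)^× : ⟨117⟩] = 130/65 = 2.

2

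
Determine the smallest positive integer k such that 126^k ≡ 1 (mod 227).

226

By Lagrange's theorem, ord_227(126) divides φ(227) = 227 − 1 = 226 = 2 · 113.
Divisors of 226: 1, 2, 113, 226.
Test each divisor d:
126^1 ≡ 126 (mod 227)
126^2 ≡ 213 (mod 227)
126^113 ≡ 226 (mod 227)
126^226 ≡ 1 (mod 227) ✓
Therefore the multiplicative order of 126 modulo 227 is 226.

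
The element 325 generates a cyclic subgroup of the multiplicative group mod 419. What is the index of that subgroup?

2

ord(325) | φ(419) = 419 − 1 = 418 = 2 · 11 · 19.
Divisors of 418: 1, 2, 11, 19, 22, 38, 209, 418.
Test each divisor d:
325^1 ≡ 325 (mod 419)
325^2 ≡ 37 (mod 419)
325^11 ≡ 343 (mod 419)
325^19 ≡ 300 (mod 419)
325^22 ≡ 329 (mod 419)
325^38 ≡ 334 (mod 419)
325^209 ≡ 1 (mod 419) ✓
Thus |⟨325⟩| = ord(325) = 209.
Index = |(Z/419Z)^×| / |⟨325⟩| = 418 / 209 = 2.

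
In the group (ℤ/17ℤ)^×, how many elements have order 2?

1

φ(17) = 17 − 1 = 16 = 2^4.
In a cyclic group of order 16, there are φ(d) elements of order d for each divisor d of 16, and zero for non-divisors.
2 | 16, and φ(2) = 2 − 1 = 1.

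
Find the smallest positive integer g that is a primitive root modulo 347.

2

φ(347) = 347 − 1 = 346 = 2 · 173.
Test candidates g = 2, 3, … against the prime factors q ∈ {2, 173} of φ(347): g is a generator iff g^(346/q) ≢ 1 for every such q.
g = 2: 2^173 ≡ 346; 2^2 ≡ 4 — none is 1, so 2 is a primitive root.
Hence the least primitive root of 347 is 2.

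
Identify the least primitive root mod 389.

φ(389) = 389 − 1 = 388 = 2^2 · 97.
g is a primitive root iff g^(388/q) ≢ 1 (mod 389) for each prime q ∈ {2, 97}.
g = 2: 2^194 ≡ 388; 2^4 ≡ 16 — none is 1, so 2 is a primitive root.
Hence the least primitive root of 389 is 2.

2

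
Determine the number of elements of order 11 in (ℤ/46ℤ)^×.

φ(46) = φ(2)·φ(23) = 1·22 = 22 = 2 · 11.
Since (Z/46Z)^× is cyclic of order 22, the number of elements of order d is φ(d) when d | 22 and 0 otherwise.
11 | 22, and φ(11) = 11 − 1 = 10.

10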